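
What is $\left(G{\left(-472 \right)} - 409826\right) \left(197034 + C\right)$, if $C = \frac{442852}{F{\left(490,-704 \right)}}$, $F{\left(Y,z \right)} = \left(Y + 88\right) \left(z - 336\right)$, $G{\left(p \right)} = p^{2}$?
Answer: $- \frac{2769171661789447}{75140} \approx -3.6854 \cdot 10^{10}$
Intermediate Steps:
$F{\left(Y,z \right)} = \left(-336 + z\right) \left(88 + Y\right)$ ($F{\left(Y,z \right)} = \left(88 + Y\right) \left(-336 + z\right) = \left(-336 + z\right) \left(88 + Y\right)$)
$C = - \frac{110713}{150280}$ ($C = \frac{442852}{-29568 - 164640 + 88 \left(-704\right) + 490 \left(-704\right)} = \frac{442852}{-29568 - 164640 - 61952 - 344960} = \frac{442852}{-601120} = 442852 \left(- \frac{1}{601120}\right) = - \frac{110713}{150280} \approx -0.73671$)
$\left(G{\left(-472 \right)} - 409826\right) \left(197034 + C\right) = \left(\left(-472\right)^{2} - 409826\right) \left(197034 - \frac{110713}{150280}\right) = \left(222784 - 409826\right) \frac{29610158807}{150280} = \left(-187042\right) \frac{29610158807}{150280} = - \frac{2769171661789447}{75140}$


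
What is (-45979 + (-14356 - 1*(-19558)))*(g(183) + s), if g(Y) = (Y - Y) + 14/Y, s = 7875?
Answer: -58765325003/183 ≈ -3.2112e+8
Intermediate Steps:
g(Y) = 14/Y (g(Y) = 0 + 14/Y = 14/Y)
(-45979 + (-14356 - 1*(-19558)))*(g(183) + s) = (-45979 + (-14356 - 1*(-19558)))*(14/183 + 7875) = (-45979 + (-14356 + 19558))*(14*(1/183) + 7875) = (-45979 + 5202)*(14/183 + 7875) = -40777*1441139/183 = -58765325003/183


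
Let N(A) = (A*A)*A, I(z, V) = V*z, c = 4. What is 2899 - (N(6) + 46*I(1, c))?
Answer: 2499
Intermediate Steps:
N(A) = A**3 (N(A) = A**2*A = A**3)
2899 - (N(6) + 46*I(1, c)) = 2899 - (6**3 + 46*(4*1)) = 2899 - (216 + 46*4) = 2899 - (216 + 184) = 2899 - 1*400 = 2899 - 400 = 2499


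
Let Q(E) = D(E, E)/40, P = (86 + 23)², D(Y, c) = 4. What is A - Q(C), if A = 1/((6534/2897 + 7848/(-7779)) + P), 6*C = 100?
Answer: -89183378301/892584975110 ≈ -0.099916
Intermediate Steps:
C = 50/3 (C = (⅙)*100 = 50/3 ≈ 16.667)
P = 11881 (P = 109² = 11881)
Q(E) = ⅒ (Q(E) = 4/40 = 4*(1/40) = ⅒)
A = 7511921/89258497511 (A = 1/((6534/2897 + 7848/(-7779)) + 11881) = 1/((6534*(1/2897) + 7848*(-1/7779)) + 11881) = 1/((6534/2897 - 2616/2593) + 11881) = 1/(9364110/7511921 + 11881) = 1/(89258497511/7511921) = 7511921/89258497511 ≈ 8.4159e-5)
A - Q(C) = 7511921/89258497511 - 1*⅒ = 7511921/89258497511 - ⅒ = -89183378301/892584975110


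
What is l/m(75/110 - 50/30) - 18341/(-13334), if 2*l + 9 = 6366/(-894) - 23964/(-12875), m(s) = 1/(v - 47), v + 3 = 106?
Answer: -10177901606253/25579612250 ≈ -397.89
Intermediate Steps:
v = 103 (v = -3 + 106 = 103)
m(s) = 1/56 (m(s) = 1/(103 - 47) = 1/56)
l = -13677557/1918375 (l = -9/2 + (6366/(-894) - 23964/(-12875))/2 = -9/2 + (6366*(-1/894) - 23964*(-1/12875))/2 = -9/2 + (-1061/149 + 23964/12875)/2 = -9/2 + (½)*(-10089739/1918375) = -9/2 - 10089739/3836750 = -13677557/1918375 ≈ -7.1298)
l/m(75/110 - 50/30) - 18341/(-13334) = -13677557/(1918375*1/56) - 18341/(-13334) = -13677557/1918375*56 - 18341*(-1/13334) = -765943192/1918375 + 18341/13334 = -10177901606253/25579612250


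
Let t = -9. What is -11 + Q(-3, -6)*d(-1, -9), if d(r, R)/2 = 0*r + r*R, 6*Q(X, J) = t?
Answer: -38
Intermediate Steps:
Q(X, J) = -3/2 (Q(X, J) = (1/6)*(-9) = -3/2)
d(r, R) = 2*R*r (d(r, R) = 2*(0*r + r*R) = 2*(0 + R*r) = 2*(R*r) = 2*R*r)
-11 + Q(-3, -6)*d(-1, -9) = -11 - 3*(-9)*(-1) = -11 - 3/2*18 = -11 - 27 = -38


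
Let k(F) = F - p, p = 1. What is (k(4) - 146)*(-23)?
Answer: 3289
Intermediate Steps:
k(F) = -1 + F (k(F) = F - 1*1 = F - 1 = -1 + F)
(k(4) - 146)*(-23) = ((-1 + 4) - 146)*(-23) = (3 - 146)*(-23) = -143*(-23) = 3289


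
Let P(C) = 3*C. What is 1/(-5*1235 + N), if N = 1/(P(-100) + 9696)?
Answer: -9396/58020299 ≈ -0.00016194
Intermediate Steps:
N = 1/9396 (N = 1/(3*(-100) + 9696) = 1/(-300 + 9696) = 1/9396 ≈ 0.00010643)
1/(-5*1235 + N) = 1/(-5*1235 + 1/9396) = 1/(-6175 + 1/9396) = 1/(-58020299/9396) = -9396/58020299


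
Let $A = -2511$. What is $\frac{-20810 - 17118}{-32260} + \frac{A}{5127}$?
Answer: $\frac{9454333}{13783085} \approx 0.68594$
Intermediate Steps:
$\frac{-20810 - 17118}{-32260} + \frac{A}{5127} = \frac{-20810 - 17118}{-32260} - \frac{2511}{5127} = \left(-20810 - 17118\right) \left(- \frac{1}{32260}\right) - \frac{837}{1709} = \left(-37928\right) \left(- \frac{1}{32260}\right) - \frac{837}{1709} = \frac{9482}{8065} - \frac{837}{1709} = \frac{9454333}{13783085}$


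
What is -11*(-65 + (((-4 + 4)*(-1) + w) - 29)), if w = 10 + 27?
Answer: 627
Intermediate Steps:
w = 37
-11*(-65 + (((-4 + 4)*(-1) + w) - 29)) = -11*(-65 + (((-4 + 4)*(-1) + 37) - 29)) = -11*(-65 + ((0*(-1) + 37) - 29)) = -11*(-65 + ((0 + 37) - 29)) = -11*(-65 + (37 - 29)) = -11*(-65 + 8) = -11*(-57) = 627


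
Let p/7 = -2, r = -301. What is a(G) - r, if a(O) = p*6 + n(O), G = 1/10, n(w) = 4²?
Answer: 233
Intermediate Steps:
p = -14 (p = 7*(-2) = -14)
n(w) = 16
G = ⅒ ≈ 0.10000
a(O) = -68 (a(O) = -14*6 + 16 = -84 + 16 = -68)
a(G) - r = -68 - 1*(-301) = -68 + 301 = 233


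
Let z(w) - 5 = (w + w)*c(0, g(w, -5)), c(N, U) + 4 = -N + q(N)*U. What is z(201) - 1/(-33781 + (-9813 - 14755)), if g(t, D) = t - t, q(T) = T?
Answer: -93533446/58349 ≈ -1603.0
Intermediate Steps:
g(t, D) = 0
c(N, U) = -4 - N + N*U (c(N, U) = -4 + (-N + N*U) = -4 - N + N*U)
z(w) = 5 - 8*w (z(w) = 5 + (w + w)*(-4 - 1*0 + 0*0) = 5 + (2*w)*(-4 + 0 + 0) = 5 + (2*w)*(-4) = 5 - 8*w)
z(201) - 1/(-33781 + (-9813 - 14755)) = (5 - 8*201) - 1/(-33781 + (-9813 - 14755)) = (5 - 1608) - 1/(-33781 - 24568) = -1603 - 1/(-58349) = -1603 - 1*(-1/58349) = -1603 + 1/58349 = -93533446/58349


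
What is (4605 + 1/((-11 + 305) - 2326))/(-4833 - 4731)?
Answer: -9357359/19434048 ≈ -0.48149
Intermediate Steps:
(4605 + 1/((-11 + 305) - 2326))/(-4833 - 4731) = (4605 + 1/(294 - 2326))/(-9564) = (4605 + 1/(-2032))*(-1/9564) = (4605 - 1/2032)*(-1/9564) = (9357359/2032)*(-1/9564) = -9357359/19434048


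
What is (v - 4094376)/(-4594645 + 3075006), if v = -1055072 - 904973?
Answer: 6054421/1519639 ≈ 3.9841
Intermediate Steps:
v = -1960045
(v - 4094376)/(-4594645 + 3075006) = (-1960045 - 4094376)/(-4594645 + 3075006) = -6054421/(-1519639) = -6054421*(-1/1519639) = 6054421/1519639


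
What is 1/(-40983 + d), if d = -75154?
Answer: -1/116137 ≈ -8.6105e-6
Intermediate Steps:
1/(-40983 + d) = 1/(-40983 - 75154) = 1/(-116137) = -1/116137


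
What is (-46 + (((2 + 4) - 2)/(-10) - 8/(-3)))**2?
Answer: 430336/225 ≈ 1912.6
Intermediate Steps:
(-46 + (((2 + 4) - 2)/(-10) - 8/(-3)))**2 = (-46 + ((6 - 2)*(-1/10) - 8*(-1/3)))**2 = (-46 + (4*(-1/10) + 8/3))**2 = (-46 + (-2/5 + 8/3))**2 = (-46 + 34/15)**2 = (-656/15)**2 = 430336/225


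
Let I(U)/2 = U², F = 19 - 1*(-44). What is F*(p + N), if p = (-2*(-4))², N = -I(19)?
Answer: -41454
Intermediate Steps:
F = 63 (F = 19 + 44 = 63)
I(U) = 2*U²
N = -722 (N = -2*19² = -2*361 = -1*722 = -722)
p = 64 (p = 8² = 64)
F*(p + N) = 63*(64 - 722) = 63*(-658) = -41454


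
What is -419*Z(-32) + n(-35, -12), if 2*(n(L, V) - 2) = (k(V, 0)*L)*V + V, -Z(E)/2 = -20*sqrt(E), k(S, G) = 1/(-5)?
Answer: -46 - 67040*I*sqrt(2) ≈ -46.0 - 94809.0*I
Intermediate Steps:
k(S, G) = -1/5
Z(E) = 40*sqrt(E) (Z(E) = -(-40)*sqrt(E) = 40*sqrt(E))
n(L, V) = 2 + V/2 - L*V/10 (n(L, V) = 2 + ((-L/5)*V + V)/2 = 2 + (-L*V/5 + V)/2 = 2 + (V - L*V/5)/2 = 2 + (V/2 - L*V/10) = 2 + V/2 - L*V/10)
-419*Z(-32) + n(-35, -12) = -16760*sqrt(-32) + (2 + (1/2)*(-12) - 1/10*(-35)*(-12)) = -16760*4*I*sqrt(2) + (2 - 6 - 42) = -67040*I*sqrt(2) - 46 = -46 - 67040*I*sqrt(2)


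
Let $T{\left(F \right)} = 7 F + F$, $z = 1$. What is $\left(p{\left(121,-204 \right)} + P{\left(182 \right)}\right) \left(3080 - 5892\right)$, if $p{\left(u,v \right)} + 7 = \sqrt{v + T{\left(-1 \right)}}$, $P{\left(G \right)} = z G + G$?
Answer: $-1003884 - 5624 i \sqrt{53} \approx -1.0039 \cdot 10^{6} - 40943.0 i$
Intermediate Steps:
$T{\left(F \right)} = 8 F$
$P{\left(G \right)} = 2 G$ ($P{\left(G \right)} = 1 G + G = G + G = 2 G$)
$p{\left(u,v \right)} = -7 + \sqrt{-8 + v}$ ($p{\left(u,v \right)} = -7 + \sqrt{v + 8 \left(-1\right)} = -7 + \sqrt{v - 8} = -7 + \sqrt{-8 + v}$)
$\left(p{\left(121,-204 \right)} + P{\left(182 \right)}\right) \left(3080 - 5892\right) = \left(\left(-7 + \sqrt{-8 - 204}\right) + 2 \cdot 182\right) \left(3080 - 5892\right) = \left(\left(-7 + \sqrt{-212}\right) + 364\right) \left(-2812\right) = \left(\left(-7 + 2 i \sqrt{53}\right) + 364\right) \left(-2812\right) = \left(357 + 2 i \sqrt{53}\right) \left(-2812\right) = -1003884 - 5624 i \sqrt{53}$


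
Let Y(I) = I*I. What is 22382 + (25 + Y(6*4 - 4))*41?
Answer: 39807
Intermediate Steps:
Y(I) = I²
22382 + (25 + Y(6*4 - 4))*41 = 22382 + (25 + (6*4 - 4)²)*41 = 22382 + (25 + (24 - 4)²)*41 = 22382 + (25 + 20²)*41 = 22382 + (25 + 400)*41 = 22382 + 425*41 = 22382 + 17425 = 39807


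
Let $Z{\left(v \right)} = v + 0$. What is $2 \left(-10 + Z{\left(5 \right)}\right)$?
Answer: $-10$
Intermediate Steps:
$Z{\left(v \right)} = v$
$2 \left(-10 + Z{\left(5 \right)}\right) = 2 \left(-10 + 5\right) = 2 \left(-5\right) = -10$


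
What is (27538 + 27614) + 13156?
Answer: 68308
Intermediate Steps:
(27538 + 27614) + 13156 = 55152 + 13156 = 68308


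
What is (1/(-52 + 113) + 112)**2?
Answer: 46689889/3721 ≈ 12548.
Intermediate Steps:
(1/(-52 + 113) + 112)**2 = (1/61 + 112)**2 = (6833/61)**2 = 46689889/3721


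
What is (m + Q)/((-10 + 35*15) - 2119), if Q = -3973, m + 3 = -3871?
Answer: 7847/1604 ≈ 4.8921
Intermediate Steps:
m = -3874 (m = -3 - 3871 = -3874)
(m + Q)/((-10 + 35*15) - 2119) = (-3874 - 3973)/((-10 + 35*15) - 2119) = -7847/((-10 + 525) - 2119) = -7847/(515 - 2119) = -7847/(-1604) = -7847*(-1/1604) = 7847/1604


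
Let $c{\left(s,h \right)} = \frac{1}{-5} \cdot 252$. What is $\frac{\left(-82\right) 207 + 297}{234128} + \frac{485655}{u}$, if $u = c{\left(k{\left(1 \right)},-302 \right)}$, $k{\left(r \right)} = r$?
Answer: $- \frac{47377614317}{4916688} \approx -9636.1$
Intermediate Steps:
$c{\left(s,h \right)} = - \frac{252}{5}$ ($c{\left(s,h \right)} = \left(- \frac{1}{5}\right) 252 = - \frac{252}{5}$)
$u = - \frac{252}{5} \approx -50.4$
$\frac{\left(-82\right) 207 + 297}{234128} + \frac{485655}{u} = \frac{\left(-82\right) 207 + 297}{234128} + \frac{485655}{- \frac{252}{5}} = \left(-16974 + 297\right) \frac{1}{234128} + 485655 \left(- \frac{5}{252}\right) = \left(-16677\right) \frac{1}{234128} - \frac{809425}{84} = - \frac{16677}{234128} - \frac{809425}{84} = - \frac{47377614317}{4916688}$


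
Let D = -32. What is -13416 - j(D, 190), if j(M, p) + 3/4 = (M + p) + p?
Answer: -55053/4 ≈ -13763.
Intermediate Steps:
j(M, p) = -3/4 + M + 2*p (j(M, p) = -3/4 + ((M + p) + p) = -3/4 + (M + 2*p) = -3/4 + M + 2*p)
-13416 - j(D, 190) = -13416 - (-3/4 - 32 + 2*190) = -13416 - (-3/4 - 32 + 380) = -13416 - 1*1389/4 = -13416 - 1389/4 = -55053/4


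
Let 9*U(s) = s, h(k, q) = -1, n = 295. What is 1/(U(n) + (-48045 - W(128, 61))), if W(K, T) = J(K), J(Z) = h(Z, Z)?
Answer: -9/432101 ≈ -2.0828e-5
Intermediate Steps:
J(Z) = -1
W(K, T) = -1
U(s) = s/9
1/(U(n) + (-48045 - W(128, 61))) = 1/((⅑)*295 + (-48045 - 1*(-1))) = 1/(295/9 + (-48045 + 1)) = 1/(295/9 - 48044) = 1/(-432101/9) = -9/432101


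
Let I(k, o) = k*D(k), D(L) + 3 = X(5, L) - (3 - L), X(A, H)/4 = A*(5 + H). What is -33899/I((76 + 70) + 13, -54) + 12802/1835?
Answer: 6925728629/1001629245 ≈ 6.9145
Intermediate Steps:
X(A, H) = 4*A*(5 + H) (X(A, H) = 4*(A*(5 + H)) = 4*A*(5 + H))
D(L) = 94 + 21*L (D(L) = -3 + (4*5*(5 + L) - (3 - L)) = -3 + ((100 + 20*L) + (-3 + L)) = -3 + (97 + 21*L) = 94 + 21*L)
I(k, o) = k*(94 + 21*k)
-33899/I((76 + 70) + 13, -54) + 12802/1835 = -33899*1/((94 + 21*((76 + 70) + 13))*((76 + 70) + 13)) + 12802/1835 = -33899*1/((94 + 21*(146 + 13))*(146 + 13)) + 12802*(1/1835) = -33899*1/(159*(94 + 21*159)) + 12802/1835 = -33899*1/(159*(94 + 3339)) + 12802/1835 = -33899/(159*3433) + 12802/1835 = -33899/545847 + 12802/1835 = 6925728629/1001629245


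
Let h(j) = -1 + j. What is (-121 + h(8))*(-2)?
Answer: 228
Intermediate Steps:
(-121 + h(8))*(-2) = (-121 + (-1 + 8))*(-2) = (-121 + 7)*(-2) = -114*(-2) = 228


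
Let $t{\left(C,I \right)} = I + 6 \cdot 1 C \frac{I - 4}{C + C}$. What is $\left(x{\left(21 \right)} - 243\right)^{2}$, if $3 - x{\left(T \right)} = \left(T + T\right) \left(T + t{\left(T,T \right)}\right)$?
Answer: $17189316$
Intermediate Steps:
$t{\left(C,I \right)} = -12 + 4 I$ ($t{\left(C,I \right)} = I + 6 C \frac{-4 + I}{2 C} = I + \left(-12 + 3 I\right) = -12 + 4 I$)
$x{\left(T \right)} = 3 - 2 T \left(-12 + 5 T\right)$ ($x{\left(T \right)} = 3 - \left(T + T\right) \left(T + \left(-12 + 4 T\right)\right) = 3 - 2 T \left(-12 + 5 T\right)$)
$\left(x{\left(21 \right)} - 243\right)^{2} = \left(\left(3 - 10 \cdot 21^{2} + 24 \cdot 21\right) - 243\right)^{2} = \left(\left(3 - 4410 + 504\right) - 243\right)^{2} = \left(-3903 - 243\right)^{2} = \left(-4146\right)^{2} = 17189316$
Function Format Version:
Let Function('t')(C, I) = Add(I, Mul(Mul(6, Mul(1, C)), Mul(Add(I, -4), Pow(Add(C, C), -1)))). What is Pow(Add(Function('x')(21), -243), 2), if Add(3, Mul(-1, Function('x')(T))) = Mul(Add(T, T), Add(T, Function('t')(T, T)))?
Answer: 17189316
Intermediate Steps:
Function('t')(C, I) = Add(-12, Mul(4, I)) (Function('t')(C, I) = Add(I, Mul(Mul(6, C), Mul(Add(-4, I), Pow(Mul(2, C), -1)))) = Add(I, Mul(Mul(6, C), Mul(Add(-4, I), Mul(Rational(1, 2), Pow(C, -1))))) = Add(I, Mul(Mul(6, C), Mul(Rational(1, 2), Pow(C, -1), Add(-4, I)))) = Add(I, Add(-12, Mul(3, I))) = Add(-12, Mul(4, I)))
Function('x')(T) = Add(3, Mul(-2, T, Add(-12, Mul(5, T)))) (Function('x')(T) = Add(3, Mul(-1, Mul(Add(T, T), Add(T, Add(-12, Mul(4, T)))))) = Add(3, Mul(-1, Mul(Mul(2, T), Add(-12, Mul(5, T))))) = Add(3, Mul(-1, Mul(2, T, Add(-12, Mul(5, T))))) = Add(3, Mul(-2, T, Add(-12, Mul(5, T)))))
Pow(Add(Function('x')(21), -243), 2) = Pow(Add(Add(3, Mul(-10, Pow(21, 2)), Mul(24, 21)), -243), 2) = Pow(Add(Add(3, Mul(-10, 441), 504), -243), 2) = Pow(Add(Add(3, -4410, 504), -243), 2) = Pow(Add(-3903, -243), 2) = Pow(-4146, 2) = 17189316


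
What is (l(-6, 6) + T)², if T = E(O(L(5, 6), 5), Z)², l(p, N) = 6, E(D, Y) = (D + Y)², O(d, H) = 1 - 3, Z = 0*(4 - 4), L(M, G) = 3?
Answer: 484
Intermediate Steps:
Z = 0 (Z = 0*0 = 0)
O(d, H) = -2
T = 16 (T = ((-2 + 0)²)² = ((-2)²)² = 4² = 16)
(l(-6, 6) + T)² = (6 + 16)² = 22² = 484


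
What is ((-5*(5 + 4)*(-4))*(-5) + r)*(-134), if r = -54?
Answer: 127836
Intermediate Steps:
((-5*(5 + 4)*(-4))*(-5) + r)*(-134) = ((-5*(5 + 4)*(-4))*(-5) - 54)*(-134) = ((-5*9*(-4))*(-5) - 54)*(-134) = (-45*(-4)*(-5) - 54)*(-134) = (180*(-5) - 54)*(-134) = (-900 - 54)*(-134) = -954*(-134) = 127836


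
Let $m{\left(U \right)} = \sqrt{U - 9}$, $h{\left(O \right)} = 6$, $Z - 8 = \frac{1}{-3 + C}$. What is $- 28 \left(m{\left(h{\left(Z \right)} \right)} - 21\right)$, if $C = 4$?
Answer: $588 - 28 i \sqrt{3} \approx 588.0 - 48.497 i$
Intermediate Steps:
$Z = 9$ ($Z = 8 + \frac{1}{-3 + 4} = 8 + 1^{-1} = 8 + 1 = 9$)
$m{\left(U \right)} = \sqrt{-9 + U}$
$- 28 \left(m{\left(h{\left(Z \right)} \right)} - 21\right) = - 28 \left(\sqrt{-9 + 6} - 21\right) = - 28 \left(\sqrt{-3} - 21\right) = - 28 \left(i \sqrt{3} - 21\right) = - 28 \left(-21 + i \sqrt{3}\right) = 588 - 28 i \sqrt{3}$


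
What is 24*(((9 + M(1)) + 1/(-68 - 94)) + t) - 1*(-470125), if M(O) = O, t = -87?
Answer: 12643475/27 ≈ 4.6828e+5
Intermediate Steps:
24*(((9 + M(1)) + 1/(-68 - 94)) + t) - 1*(-470125) = 24*(((9 + 1) + 1/(-68 - 94)) - 87) - 1*(-470125) = 24*((10 + 1/(-162)) - 87) + 470125 = 24*((10 - 1/162) - 87) + 470125 = 24*(1619/162 - 87) + 470125 = 24*(-12475/162) + 470125 = -49900/27 + 470125 = 12643475/27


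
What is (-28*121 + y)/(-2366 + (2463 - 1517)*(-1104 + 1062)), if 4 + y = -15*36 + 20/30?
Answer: 5897/63147 ≈ 0.093385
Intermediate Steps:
y = -1630/3 (y = -4 + (-15*36 + 20/30) = -4 + (-540 + 20*(1/30)) = -4 + (-540 + ⅔) = -4 - 1618/3 = -1630/3 ≈ -543.33)
(-28*121 + y)/(-2366 + (2463 - 1517)*(-1104 + 1062)) = (-28*121 - 1630/3)/(-2366 + (2463 - 1517)*(-1104 + 1062)) = (-3388 - 1630/3)/(-2366 + 946*(-42)) = -11794/(3*(-2366 - 39732)) = -11794/3/(-42098) = -11794/3*(-1/42098) = 5897/63147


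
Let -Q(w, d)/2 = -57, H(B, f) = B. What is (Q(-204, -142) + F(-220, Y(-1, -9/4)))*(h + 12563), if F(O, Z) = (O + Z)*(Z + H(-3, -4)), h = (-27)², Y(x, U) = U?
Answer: 68098239/4 ≈ 1.7025e+7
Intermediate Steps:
h = 729
Q(w, d) = 114 (Q(w, d) = -2*(-57) = 114)
F(O, Z) = (-3 + Z)*(O + Z) (F(O, Z) = (O + Z)*(Z - 3) = (O + Z)*(-3 + Z) = (-3 + Z)*(O + Z))
(Q(-204, -142) + F(-220, Y(-1, -9/4)))*(h + 12563) = (114 + ((-9/4)² - 3*(-220) - (-27)/4 - (-1980)/4))*(729 + 12563) = (114 + ((-9*¼)² + 660 - (-27)/4 - (-1980)/4))*13292 = (114 + ((-9/4)² + 660 - 3*(-9/4) - 220*(-9/4)))*13292 = (114 + (81/16 + 660 + 27/4 + 495))*13292 = (114 + 18669/16)*13292 = (20493/16)*13292 = 68098239/4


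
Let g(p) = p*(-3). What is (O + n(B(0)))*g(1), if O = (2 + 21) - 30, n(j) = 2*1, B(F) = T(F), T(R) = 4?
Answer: 15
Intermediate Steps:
B(F) = 4
g(p) = -3*p
n(j) = 2
O = -7 (O = 23 - 30 = -7)
(O + n(B(0)))*g(1) = (-7 + 2)*(-3*1) = -5*(-3) = 15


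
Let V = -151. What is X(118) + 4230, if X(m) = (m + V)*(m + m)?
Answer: -3558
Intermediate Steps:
X(m) = 2*m*(-151 + m) (X(m) = (m - 151)*(m + m) = (-151 + m)*(2*m) = 2*m*(-151 + m))
X(118) + 4230 = 2*118*(-151 + 118) + 4230 = 2*118*(-33) + 4230 = -7788 + 4230 = -3558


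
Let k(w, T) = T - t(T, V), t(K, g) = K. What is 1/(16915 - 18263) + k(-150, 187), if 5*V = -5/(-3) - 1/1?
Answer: -1/1348 ≈ -0.00074184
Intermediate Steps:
V = 2/15 (V = (-5/(-3) - 1/1)/5 = (-5*(-1/3) - 1*1)/5 = (5/3 - 1)/5 = (1/5)*(2/3) = 2/15 ≈ 0.13333)
k(w, T) = 0 (k(w, T) = T - T = 0)
1/(16915 - 18263) + k(-150, 187) = 1/(16915 - 18263) + 0 = 1/(-1348) + 0 = -1/1348 + 0 = -1/1348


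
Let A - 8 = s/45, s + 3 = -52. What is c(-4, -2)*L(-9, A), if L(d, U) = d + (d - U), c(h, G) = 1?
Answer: -223/9 ≈ -24.778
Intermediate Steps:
s = -55 (s = -3 - 52 = -55)
A = 61/9 (A = 8 - 55/45 = 8 - 55*1/45 = 8 - 11/9 = 61/9 ≈ 6.7778)
L(d, U) = -U + 2*d
c(-4, -2)*L(-9, A) = 1*(-1*61/9 + 2*(-9)) = 1*(-61/9 - 18) = 1*(-223/9) = -223/9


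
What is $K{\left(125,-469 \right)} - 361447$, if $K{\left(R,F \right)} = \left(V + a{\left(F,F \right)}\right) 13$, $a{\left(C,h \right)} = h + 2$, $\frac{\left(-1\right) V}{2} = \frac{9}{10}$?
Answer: $- \frac{1837707}{5} \approx -3.6754 \cdot 10^{5}$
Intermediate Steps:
$V = - \frac{9}{5}$ ($V = - 2 \cdot \frac{9}{10} = - 2 \cdot 9 \cdot \frac{1}{10} = \left(-2\right) \frac{9}{10} = - \frac{9}{5} \approx -1.8$)
$a{\left(C,h \right)} = 2 + h$
$K{\left(R,F \right)} = \frac{13}{5} + 13 F$ ($K{\left(R,F \right)} = \left(- \frac{9}{5} + \left(2 + F\right)\right) 13 = \left(\frac{1}{5} + F\right) 13 = \frac{13}{5} + 13 F$)
$K{\left(125,-469 \right)} - 361447 = \left(\frac{13}{5} + 13 \left(-469\right)\right) - 361447 = \left(\frac{13}{5} - 6097\right) - 361447 = - \frac{30472}{5} - 361447 = - \frac{1837707}{5}$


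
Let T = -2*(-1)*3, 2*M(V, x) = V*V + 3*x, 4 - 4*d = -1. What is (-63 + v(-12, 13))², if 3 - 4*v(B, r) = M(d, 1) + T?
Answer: 67782289/16384 ≈ 4137.1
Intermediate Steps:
d = 5/4 (d = 1 - ¼*(-1) = 1 + ¼ = 5/4 ≈ 1.2500)
M(V, x) = V²/2 + 3*x/2 (M(V, x) = (V*V + 3*x)/2 = (V² + 3*x)/2 = V²/2 + 3*x/2)
T = 6 (T = 2*3 = 6)
v(B, r) = -169/128 (v(B, r) = ¾ - (((5/4)²/2 + (3/2)*1) + 6)/4 = ¾ - (((½)*(25/16) + 3/2) + 6)/4 = ¾ - ((25/32 + 3/2) + 6)/4 = ¾ - (73/32 + 6)/4 = ¾ - ¼*265/32 = ¾ - 265/128 = -169/128)
(-63 + v(-12, 13))² = (-63 - 169/128)² = (-8233/128)² = 67782289/16384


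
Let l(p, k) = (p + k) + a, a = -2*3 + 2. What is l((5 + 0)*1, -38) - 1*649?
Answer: -686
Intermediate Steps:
a = -4 (a = -6 + 2 = -4)
l(p, k) = -4 + k + p (l(p, k) = (p + k) - 4 = (k + p) - 4 = -4 + k + p)
l((5 + 0)*1, -38) - 1*649 = (-4 - 38 + (5 + 0)*1) - 1*649 = (-4 - 38 + 5*1) - 649 = (-4 - 38 + 5) - 649 = -37 - 649 = -686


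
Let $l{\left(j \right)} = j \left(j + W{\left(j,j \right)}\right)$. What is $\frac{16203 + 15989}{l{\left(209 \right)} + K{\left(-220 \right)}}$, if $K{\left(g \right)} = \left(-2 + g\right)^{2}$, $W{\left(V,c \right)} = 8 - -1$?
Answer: $\frac{16096}{47423} \approx 0.33941$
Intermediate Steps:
$W{\left(V,c \right)} = 9$ ($W{\left(V,c \right)} = 8 + 1 = 9$)
$l{\left(j \right)} = j \left(9 + j\right)$ ($l{\left(j \right)} = j \left(j + 9\right) = j \left(9 + j\right)$)
$\frac{16203 + 15989}{l{\left(209 \right)} + K{\left(-220 \right)}} = \frac{16203 + 15989}{209 \left(9 + 209\right) + \left(-2 - 220\right)^{2}} = \frac{32192}{209 \cdot 218 + \left(-222\right)^{2}} = \frac{32192}{45562 + 49284} = \frac{32192}{94846} = 32192 \cdot \frac{1}{94846} = \frac{16096}{47423}$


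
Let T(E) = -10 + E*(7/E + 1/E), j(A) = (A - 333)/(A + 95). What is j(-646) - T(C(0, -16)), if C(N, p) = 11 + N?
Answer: 2081/551 ≈ 3.7768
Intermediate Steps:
j(A) = (-333 + A)/(95 + A)
T(E) = -2 (T(E) = -10 + E*(7/E + 1/E) = -10 + E*(8/E) = -10 + 8 = -2)
j(-646) - T(C(0, -16)) = (-333 - 646)/(95 - 646) - 1*(-2) = -979/(-551) + 2 = -1/551*(-979) + 2 = 979/551 + 2 = 2081/551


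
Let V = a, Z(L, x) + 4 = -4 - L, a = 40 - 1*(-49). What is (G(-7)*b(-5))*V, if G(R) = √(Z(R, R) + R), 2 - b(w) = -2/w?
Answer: 1424*I*√2/5 ≈ 402.77*I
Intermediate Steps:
a = 89 (a = 40 + 49 = 89)
b(w) = 2 + 2/w (b(w) = 2 - (-2)/w = 2 + 2/w)
Z(L, x) = -8 - L (Z(L, x) = -4 + (-4 - L) = -8 - L)
V = 89
G(R) = 2*I*√2 (G(R) = √((-8 - R) + R) = √(-8) = 2*I*√2)
(G(-7)*b(-5))*V = ((2*I*√2)*(2 + 2/(-5)))*89 = ((2*I*√2)*(2 + 2*(-⅕)))*89 = ((2*I*√2)*(2 - ⅖))*89 = ((2*I*√2)*(8/5))*89 = (16*I*√2/5)*89 = 1424*I*√2/5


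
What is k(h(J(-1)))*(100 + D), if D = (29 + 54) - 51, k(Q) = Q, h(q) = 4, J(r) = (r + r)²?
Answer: 528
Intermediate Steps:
J(r) = 4*r² (J(r) = (2*r)² = 4*r²)
D = 32 (D = 83 - 51 = 32)
k(h(J(-1)))*(100 + D) = 4*(100 + 32) = 4*132 = 528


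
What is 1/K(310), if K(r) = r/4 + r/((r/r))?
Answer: 2/775 ≈ 0.0025806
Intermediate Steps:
K(r) = 5*r/4 (K(r) = r*(¼) + r/1 = r/4 + r*1 = r/4 + r = 5*r/4)
1/K(310) = 1/((5/4)*310) = 1/(775/2) = 2/775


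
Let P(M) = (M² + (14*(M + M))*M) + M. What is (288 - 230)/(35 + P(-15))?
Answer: 58/6545 ≈ 0.0088617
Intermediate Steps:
P(M) = M + 29*M² (P(M) = (M² + (14*(2*M))*M) + M = (M² + (28*M)*M) + M = (M² + 28*M²) + M = 29*M² + M = M + 29*M²)
(288 - 230)/(35 + P(-15)) = (288 - 230)/(35 - 15*(1 + 29*(-15))) = 58/(35 - 15*(1 - 435)) = 58/(35 - 15*(-434)) = 58/(35 + 6510) = 58/6545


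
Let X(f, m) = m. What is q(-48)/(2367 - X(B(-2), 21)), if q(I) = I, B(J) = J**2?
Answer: -8/391 ≈ -0.020460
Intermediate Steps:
q(-48)/(2367 - X(B(-2), 21)) = -48/(2367 - 1*21) = -48/(2367 - 21) = -48/2346 = -48*1/2346 = -8/391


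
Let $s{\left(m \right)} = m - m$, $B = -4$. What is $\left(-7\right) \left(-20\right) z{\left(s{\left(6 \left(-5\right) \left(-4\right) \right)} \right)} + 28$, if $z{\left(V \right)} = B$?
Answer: $-532$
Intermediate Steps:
$s{\left(m \right)} = 0$
$z{\left(V \right)} = -4$
$\left(-7\right) \left(-20\right) z{\left(s{\left(6 \left(-5\right) \left(-4\right) \right)} \right)} + 28 = \left(-7\right) \left(-20\right) \left(-4\right) + 28 = 140 \left(-4\right) + 28 = -560 + 28 = -532$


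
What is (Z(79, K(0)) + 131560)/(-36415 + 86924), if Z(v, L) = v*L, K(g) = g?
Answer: 131560/50509 ≈ 2.6047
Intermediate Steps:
Z(v, L) = L*v
(Z(79, K(0)) + 131560)/(-36415 + 86924) = (0*79 + 131560)/(-36415 + 86924) = (0 + 131560)/50509 = 131560*(1/50509) = 131560/50509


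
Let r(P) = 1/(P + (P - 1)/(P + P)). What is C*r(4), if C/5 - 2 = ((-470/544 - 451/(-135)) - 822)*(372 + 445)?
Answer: -24585820141/32130 ≈ -7.6520e+5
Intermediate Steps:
r(P) = 1/(P + (-1 + P)/(2*P)) (r(P) = 1/(P + (-1 + P)/((2*P))) = 1/(P + (-1 + P)*(1/(2*P))) = 1/(P + (-1 + P)/(2*P)))
C = -24585820141/7344 (C = 10 + 5*(((-470/544 - 451/(-135)) - 822)*(372 + 445)) = 10 + 5*(((-470*1/544 - 451*(-1/135)) - 822)*817) = 10 + 5*(((-235/272 + 451/135) - 822)*817) = 10 + 5*((90947/36720 - 822)*817) = 10 + 5*(-30092893/36720*817) = 10 + 5*(-24585893581/36720) = 10 - 24585893581/7344 = -24585820141/7344 ≈ -3.3477e+6)
C*r(4) = -24585820141*4/(3672*(-1 + 4 + 2*4**2)) = -24585820141*4/(3672*(-1 + 4 + 2*16)) = -24585820141*4/(3672*(-1 + 4 + 32)) = -24585820141*4/(3672*35) = -24585820141/7344*8/35 = -24585820141/32130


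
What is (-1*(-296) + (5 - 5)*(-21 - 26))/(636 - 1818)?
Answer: -148/591 ≈ -0.25042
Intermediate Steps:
(-1*(-296) + (5 - 5)*(-21 - 26))/(636 - 1818) = (296 + 0*(-47))/(-1182) = (296 + 0)*(-1/1182) = 296*(-1/1182) = -148/591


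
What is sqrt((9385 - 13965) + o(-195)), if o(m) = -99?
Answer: I*sqrt(4679) ≈ 68.403*I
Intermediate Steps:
sqrt((9385 - 13965) + o(-195)) = sqrt((9385 - 13965) - 99) = sqrt(-4580 - 99) = sqrt(-4679) = I*sqrt(4679)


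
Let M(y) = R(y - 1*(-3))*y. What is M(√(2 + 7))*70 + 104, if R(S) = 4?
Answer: 944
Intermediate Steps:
M(y) = 4*y
M(√(2 + 7))*70 + 104 = (4*√(2 + 7))*70 + 104 = (4*√9)*70 + 104 = (4*3)*70 + 104 = 12*70 + 104 = 840 + 104 = 944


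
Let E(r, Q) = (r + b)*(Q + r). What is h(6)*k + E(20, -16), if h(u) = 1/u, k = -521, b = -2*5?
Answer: -281/6 ≈ -46.833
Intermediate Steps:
b = -10
E(r, Q) = (-10 + r)*(Q + r) (E(r, Q) = (r - 10)*(Q + r) = (-10 + r)*(Q + r))
h(6)*k + E(20, -16) = -521/6 + (20² - 10*(-16) - 10*20 - 16*20) = (⅙)*(-521) + (400 + 160 - 200 - 320) = -521/6 + 40 = -281/6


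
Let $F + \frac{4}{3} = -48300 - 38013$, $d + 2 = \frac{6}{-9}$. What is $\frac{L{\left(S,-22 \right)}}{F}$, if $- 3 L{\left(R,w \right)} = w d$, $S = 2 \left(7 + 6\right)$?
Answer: $\frac{176}{776829} \approx 0.00022656$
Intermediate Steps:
$S = 26$ ($S = 2 \cdot 13 = 26$)
$d = - \frac{8}{3}$ ($d = -2 + \frac{6}{-9} = -2 + 6 \left(- \frac{1}{9}\right) = -2 - \frac{2}{3} = - \frac{8}{3} \approx -2.6667$)
$L{\left(R,w \right)} = \frac{8 w}{9}$ ($L{\left(R,w \right)} = - \frac{w \left(- \frac{8}{3}\right)}{3} = - \frac{\left(- \frac{8}{3}\right) w}{3} = \frac{8 w}{9}$)
$F = - \frac{258943}{3}$ ($F = - \frac{4}{3} - 86313 = - \frac{258943}{3} \approx -86314.0$)
$\frac{L{\left(S,-22 \right)}}{F} = \frac{\frac{8}{9} \left(-22\right)}{- \frac{258943}{3}} = \left(- \frac{176}{9}\right) \left(- \frac{3}{258943}\right) = \frac{176}{776829}$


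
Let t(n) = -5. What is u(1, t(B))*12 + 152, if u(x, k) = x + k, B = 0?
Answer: 104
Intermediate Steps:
u(x, k) = k + x
u(1, t(B))*12 + 152 = (-5 + 1)*12 + 152 = -4*12 + 152 = -48 + 152 = 104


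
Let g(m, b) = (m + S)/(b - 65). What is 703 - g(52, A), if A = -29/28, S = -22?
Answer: 1300687/1849 ≈ 703.45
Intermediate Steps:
A = -29/28 (A = -29*1/28 = -29/28 ≈ -1.0357)
g(m, b) = (-22 + m)/(-65 + b) (g(m, b) = (m - 22)/(b - 65) = (-22 + m)/(-65 + b))
703 - g(52, A) = 703 - (-22 + 52)/(-65 - 29/28) = 703 - 30/(-1849/28) = 703 - (-28)*30/1849 = 703 - 1*(-840/1849) = 703 + 840/1849 = 1300687/1849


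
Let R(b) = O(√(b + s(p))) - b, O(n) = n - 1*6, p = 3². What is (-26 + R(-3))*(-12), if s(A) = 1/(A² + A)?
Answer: 348 - 2*I*√2690/5 ≈ 348.0 - 20.746*I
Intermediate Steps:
p = 9
s(A) = 1/(A + A²)
O(n) = -6 + n (O(n) = n - 6 = -6 + n)
R(b) = -6 + √(1/90 + b) - b (R(b) = (-6 + √(b + 1/(9*(1 + 9)))) - b = (-6 + √(b + (⅑)/10)) - b = (-6 + √(b + (⅑)*(⅒))) - b = (-6 + √(b + 1/90)) - b = (-6 + √(1/90 + b)) - b = -6 + √(1/90 + b) - b)
(-26 + R(-3))*(-12) = (-26 + (-6 - 1*(-3) + √(10 + 900*(-3))/30))*(-12) = (-26 + (-6 + 3 + √(10 - 2700)/30))*(-12) = (-26 + (-6 + 3 + √(-2690)/30))*(-12) = (-26 + (-6 + 3 + (I*√2690)/30))*(-12) = (-26 + (-6 + 3 + I*√2690/30))*(-12) = (-26 + (-3 + I*√2690/30))*(-12) = (-29 + I*√2690/30)*(-12) = 348 - 2*I*√2690/5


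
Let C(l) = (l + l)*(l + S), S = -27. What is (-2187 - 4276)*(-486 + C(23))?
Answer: 4330210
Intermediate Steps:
C(l) = 2*l*(-27 + l) (C(l) = (l + l)*(l - 27) = (2*l)*(-27 + l) = 2*l*(-27 + l))
(-2187 - 4276)*(-486 + C(23)) = (-2187 - 4276)*(-486 + 2*23*(-27 + 23)) = -6463*(-486 + 2*23*(-4)) = -6463*(-486 - 184) = -6463*(-670) = 4330210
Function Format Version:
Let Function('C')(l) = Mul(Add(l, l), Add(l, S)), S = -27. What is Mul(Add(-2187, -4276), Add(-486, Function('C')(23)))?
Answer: 4330210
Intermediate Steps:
Function('C')(l) = Mul(2, l, Add(-27, l)) (Function('C')(l) = Mul(Add(l, l), Add(l, -27)) = Mul(Mul(2, l), Add(-27, l)) = Mul(2, l, Add(-27, l)))
Mul(Add(-2187, -4276), Add(-486, Function('C')(23))) = Mul(Add(-2187, -4276), Add(-486, Mul(2, 23, Add(-27, 23)))) = Mul(-6463, Add(-486, Mul(2, 23, -4))) = Mul(-6463, Add(-486, -184)) = Mul(-6463, -670) = 4330210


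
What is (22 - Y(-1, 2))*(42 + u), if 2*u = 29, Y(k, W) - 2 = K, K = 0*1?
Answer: 1130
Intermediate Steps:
K = 0
Y(k, W) = 2 (Y(k, W) = 2 + 0 = 2)
u = 29/2 (u = (½)*29 = 29/2 ≈ 14.500)
(22 - Y(-1, 2))*(42 + u) = (22 - 1*2)*(42 + 29/2) = (22 - 2)*(113/2) = 20*(113/2) = 1130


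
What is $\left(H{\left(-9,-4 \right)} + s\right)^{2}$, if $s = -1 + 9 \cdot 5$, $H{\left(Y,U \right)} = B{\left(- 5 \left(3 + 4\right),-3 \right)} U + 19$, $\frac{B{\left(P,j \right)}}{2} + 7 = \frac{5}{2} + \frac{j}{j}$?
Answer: $8281$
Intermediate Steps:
$B{\left(P,j \right)} = -7$ ($B{\left(P,j \right)} = -14 + 2 \left(\frac{5}{2} + \frac{j}{j}\right) = -14 + 2 \left(5 \cdot \frac{1}{2} + 1\right) = -14 + 2 \left(\frac{5}{2} + 1\right) = -14 + 2 \cdot \frac{7}{2} = -14 + 7 = -7$)
$H{\left(Y,U \right)} = 19 - 7 U$ ($H{\left(Y,U \right)} = - 7 U + 19 = 19 - 7 U$)
$s = 44$ ($s = -1 + 45 = 44$)
$\left(H{\left(-9,-4 \right)} + s\right)^{2} = \left(\left(19 - -28\right) + 44\right)^{2} = \left(\left(19 + 28\right) + 44\right)^{2} = \left(47 + 44\right)^{2} = 91^{2} = 8281$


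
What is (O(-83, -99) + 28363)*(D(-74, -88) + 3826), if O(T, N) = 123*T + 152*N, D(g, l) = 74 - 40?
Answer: 11989160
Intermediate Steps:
D(g, l) = 34
(O(-83, -99) + 28363)*(D(-74, -88) + 3826) = ((123*(-83) + 152*(-99)) + 28363)*(34 + 3826) = ((-10209 - 15048) + 28363)*3860 = (-25257 + 28363)*3860 = 3106*3860 = 11989160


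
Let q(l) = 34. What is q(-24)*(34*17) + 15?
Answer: 19667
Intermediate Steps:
q(-24)*(34*17) + 15 = 34*(34*17) + 15 = 34*578 + 15 = 19652 + 15 = 19667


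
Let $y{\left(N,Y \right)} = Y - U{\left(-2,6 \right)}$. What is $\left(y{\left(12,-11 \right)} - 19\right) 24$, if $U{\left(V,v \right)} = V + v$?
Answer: $-816$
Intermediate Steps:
$y{\left(N,Y \right)} = -4 + Y$ ($y{\left(N,Y \right)} = Y - \left(-2 + 6\right) = Y - 4 = -4 + Y$)
$\left(y{\left(12,-11 \right)} - 19\right) 24 = \left(\left(-4 - 11\right) - 19\right) 24 = \left(-15 - 19\right) 24 = \left(-34\right) 24 = -816$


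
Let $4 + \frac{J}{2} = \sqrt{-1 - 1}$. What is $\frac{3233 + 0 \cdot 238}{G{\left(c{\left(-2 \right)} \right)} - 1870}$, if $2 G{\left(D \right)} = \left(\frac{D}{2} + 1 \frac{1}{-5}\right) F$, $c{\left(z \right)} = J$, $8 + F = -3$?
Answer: $- \frac{54282070}{31010001} + \frac{161650 i \sqrt{2}}{31010001} \approx -1.7505 + 0.0073721 i$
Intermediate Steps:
$F = -11$ ($F = -8 - 3 = -11$)
$J = -8 + 2 i \sqrt{2}$ ($J = -8 + 2 \sqrt{-1 - 1} = -8 + 2 \sqrt{-2} = -8 + 2 i \sqrt{2} \approx -8.0 + 2.8284 i$)
$c{\left(z \right)} = -8 + 2 i \sqrt{2}$
$G{\left(D \right)} = \frac{11}{10} - \frac{11 D}{4}$ ($G{\left(D \right)} = \frac{\left(\frac{D}{2} + 1 \frac{1}{-5}\right) \left(-11\right)}{2} = \frac{\left(D \frac{1}{2} + 1 \left(- \frac{1}{5}\right)\right) \left(-11\right)}{2} = \frac{\left(\frac{D}{2} - \frac{1}{5}\right) \left(-11\right)}{2} = \frac{\left(- \frac{1}{5} + \frac{D}{2}\right) \left(-11\right)}{2} = \frac{\frac{11}{5} - \frac{11 D}{2}}{2} = \frac{11}{10} - \frac{11 D}{4}$)
$\frac{3233 + 0 \cdot 238}{G{\left(c{\left(-2 \right)} \right)} - 1870} = \frac{3233 + 0 \cdot 238}{\left(\frac{11}{10} - \frac{11 \left(-8 + 2 i \sqrt{2}\right)}{4}\right) - 1870} = \frac{3233 + 0}{\left(\frac{11}{10} + \left(22 - \frac{11 i \sqrt{2}}{2}\right)\right) - 1870} = \frac{3233}{\left(\frac{231}{10} - \frac{11 i \sqrt{2}}{2}\right) - 1870} = \frac{3233}{- \frac{18469}{10} - \frac{11 i \sqrt{2}}{2}}$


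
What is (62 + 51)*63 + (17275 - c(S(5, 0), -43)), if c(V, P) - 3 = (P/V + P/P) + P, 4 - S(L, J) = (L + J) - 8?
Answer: 171074/7 ≈ 24439.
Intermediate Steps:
S(L, J) = 12 - J - L (S(L, J) = 4 - ((L + J) - 8) = 4 - ((J + L) - 8) = 4 - (-8 + J + L) = 4 + (8 - J - L) = 12 - J - L)
c(V, P) = 4 + P + P/V (c(V, P) = 3 + ((P/V + P/P) + P) = 3 + ((P/V + 1) + P) = 3 + ((1 + P/V) + P) = 3 + (1 + P + P/V) = 4 + P + P/V)
(62 + 51)*63 + (17275 - c(S(5, 0), -43)) = (62 + 51)*63 + (17275 - (4 - 43 - 43/(12 - 1*0 - 1*5))) = 113*63 + (17275 - (4 - 43 - 43/(12 + 0 - 5))) = 7119 + (17275 - (4 - 43 - 43/7)) = 7119 + (17275 - 1*(-316/7)) = 7119 + (17275 + 316/7) = 7119 + 121241/7 = 171074/7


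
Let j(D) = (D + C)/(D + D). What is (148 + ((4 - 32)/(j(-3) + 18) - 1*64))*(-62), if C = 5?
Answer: -270816/53 ≈ -5109.7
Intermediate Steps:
j(D) = (5 + D)/(2*D) (j(D) = (D + 5)/(D + D) = (5 + D)/((2*D)) = (5 + D)*(1/(2*D)) = (5 + D)/(2*D))
(148 + ((4 - 32)/(j(-3) + 18) - 1*64))*(-62) = (148 + ((4 - 32)/((½)*(5 - 3)/(-3) + 18) - 1*64))*(-62) = (148 + (-28/((½)*(-⅓)*2 + 18) - 64))*(-62) = (148 + (-28/(-⅓ + 18) - 64))*(-62) = (148 + (-28/53/3 - 64))*(-62) = (148 + (-28*3/53 - 64))*(-62) = (148 + (-84/53 - 64))*(-62) = (148 - 3476/53)*(-62) = (4368/53)*(-62) = -270816/53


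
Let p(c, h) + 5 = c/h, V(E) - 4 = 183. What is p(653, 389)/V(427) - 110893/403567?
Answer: -505182239/1726863193 ≈ -0.29254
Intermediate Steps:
V(E) = 187 (V(E) = 4 + 183 = 187)
p(c, h) = -5 + c/h
p(653, 389)/V(427) - 110893/403567 = (-5 + 653/389)/187 - 110893/403567 = (-5 + 653*(1/389))*(1/187) - 110893*1/403567 = (-5 + 653/389)*(1/187) - 110893/403567 = -1292/389*1/187 - 110893/403567 = -76/4279 - 110893/403567 = -505182239/1726863193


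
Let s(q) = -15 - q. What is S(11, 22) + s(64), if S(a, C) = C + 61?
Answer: 4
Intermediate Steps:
S(a, C) = 61 + C
S(11, 22) + s(64) = (61 + 22) + (-15 - 1*64) = 83 + (-15 - 64) = 83 - 79 = 4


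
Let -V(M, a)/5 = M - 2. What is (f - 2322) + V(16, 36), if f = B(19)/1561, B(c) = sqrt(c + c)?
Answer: -2392 + sqrt(38)/1561 ≈ -2392.0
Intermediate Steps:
B(c) = sqrt(2)*sqrt(c) (B(c) = sqrt(2*c) = sqrt(2)*sqrt(c))
V(M, a) = 10 - 5*M (V(M, a) = -5*(M - 2) = -5*(-2 + M) = 10 - 5*M)
f = sqrt(38)/1561 (f = (sqrt(2)*sqrt(19))/1561 = sqrt(38)*(1/1561) = sqrt(38)/1561 ≈ 0.0039490)
(f - 2322) + V(16, 36) = (sqrt(38)/1561 - 2322) + (10 - 5*16) = (-2322 + sqrt(38)/1561) + (10 - 80) = (-2322 + sqrt(38)/1561) - 70 = -2392 + sqrt(38)/1561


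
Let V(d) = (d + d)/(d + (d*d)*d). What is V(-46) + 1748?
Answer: 3700518/2117 ≈ 1748.0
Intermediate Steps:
V(d) = 2*d/(d + d³) (V(d) = (2*d)/(d + d²*d) = (2*d)/(d + d³) = 2*d/(d + d³))
V(-46) + 1748 = 2/(1 + (-46)²) + 1748 = 2/(1 + 2116) + 1748 = 2/2117 + 1748 = 3700518/2117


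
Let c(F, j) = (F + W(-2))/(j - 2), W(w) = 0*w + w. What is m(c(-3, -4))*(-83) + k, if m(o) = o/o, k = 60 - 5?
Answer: -28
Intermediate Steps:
W(w) = w (W(w) = 0 + w = w)
k = 55
c(F, j) = (-2 + F)/(-2 + j) (c(F, j) = (F - 2)/(j - 2) = (-2 + F)/(-2 + j))
m(o) = 1
m(c(-3, -4))*(-83) + k = 1*(-83) + 55 = -83 + 55 = -28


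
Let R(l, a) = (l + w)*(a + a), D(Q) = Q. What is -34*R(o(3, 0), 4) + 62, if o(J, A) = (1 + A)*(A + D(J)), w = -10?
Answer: 1966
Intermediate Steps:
o(J, A) = (1 + A)*(A + J)
R(l, a) = 2*a*(-10 + l) (R(l, a) = (l - 10)*(a + a) = (-10 + l)*(2*a) = 2*a*(-10 + l))
-34*R(o(3, 0), 4) + 62 = -68*4*(-10 + (0 + 3 + 0**2 + 0*3)) + 62 = -68*4*(-10 + (0 + 3 + 0 + 0)) + 62 = -68*4*(-10 + 3) + 62 = -68*4*(-7) + 62 = -34*(-56) + 62 = 1904 + 62 = 1966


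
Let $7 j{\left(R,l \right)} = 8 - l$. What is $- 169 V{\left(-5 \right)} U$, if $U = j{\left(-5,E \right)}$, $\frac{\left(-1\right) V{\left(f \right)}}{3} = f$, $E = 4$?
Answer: $- \frac{10140}{7} \approx -1448.6$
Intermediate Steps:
$V{\left(f \right)} = - 3 f$
$j{\left(R,l \right)} = \frac{8}{7} - \frac{l}{7}$ ($j{\left(R,l \right)} = \frac{8 - l}{7} = \frac{8}{7} - \frac{l}{7}$)
$U = \frac{4}{7}$ ($U = \frac{8}{7} - \frac{4}{7} = \frac{4}{7} \approx 0.57143$)
$- 169 V{\left(-5 \right)} U = - 169 \left(\left(-3\right) \left(-5\right)\right) \frac{4}{7} = \left(-169\right) 15 \cdot \frac{4}{7} = \left(-2535\right) \frac{4}{7} = - \frac{10140}{7}$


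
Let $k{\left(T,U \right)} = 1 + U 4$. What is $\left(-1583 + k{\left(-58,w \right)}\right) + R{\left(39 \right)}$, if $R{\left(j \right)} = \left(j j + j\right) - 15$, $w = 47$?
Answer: $151$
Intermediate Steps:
$k{\left(T,U \right)} = 1 + 4 U$
$R{\left(j \right)} = -15 + j + j^{2}$ ($R{\left(j \right)} = \left(j^{2} + j\right) - 15 = \left(j + j^{2}\right) - 15 = -15 + j + j^{2}$)
$\left(-1583 + k{\left(-58,w \right)}\right) + R{\left(39 \right)} = \left(-1583 + \left(1 + 4 \cdot 47\right)\right) + \left(-15 + 39 + 39^{2}\right) = \left(-1583 + \left(1 + 188\right)\right) + \left(-15 + 39 + 1521\right) = \left(-1583 + 189\right) + 1545 = -1394 + 1545 = 151$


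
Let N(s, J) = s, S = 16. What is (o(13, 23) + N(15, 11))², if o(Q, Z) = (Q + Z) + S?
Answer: 4489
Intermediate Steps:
o(Q, Z) = 16 + Q + Z (o(Q, Z) = (Q + Z) + 16 = 16 + Q + Z)
(o(13, 23) + N(15, 11))² = ((16 + 13 + 23) + 15)² = (52 + 15)² = 67² = 4489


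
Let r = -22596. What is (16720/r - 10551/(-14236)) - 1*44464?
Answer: -3575757611977/80419164 ≈ -44464.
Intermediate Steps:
(16720/r - 10551/(-14236)) - 1*44464 = (16720/(-22596) - 10551/(-14236)) - 1*44464 = (16720*(-1/22596) - 10551*(-1/14236)) - 44464 = (-4180/5649 + 10551/14236) - 44464 = 96119/80419164 - 44464 = -3575757611977/80419164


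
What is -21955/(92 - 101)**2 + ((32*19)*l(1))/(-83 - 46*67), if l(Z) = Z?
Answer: -23178941/85455 ≈ -271.24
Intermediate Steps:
-21955/(92 - 101)**2 + ((32*19)*l(1))/(-83 - 46*67) = -21955/(92 - 101)**2 + ((32*19)*1)/(-83 - 46*67) = -21955/((-9)**2) + (608*1)/(-83 - 3082) = -21955/81 + 608/(-3165) = -21955*1/81 + 608*(-1/3165) = -21955/81 - 608/3165 = -23178941/85455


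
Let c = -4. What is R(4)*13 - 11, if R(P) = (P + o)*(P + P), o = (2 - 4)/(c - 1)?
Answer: 2233/5 ≈ 446.60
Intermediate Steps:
o = ⅖ (o = (2 - 4)/(-4 - 1) = -2/(-5) = -2*(-⅕) = ⅖ ≈ 0.40000)
R(P) = 2*P*(⅖ + P) (R(P) = (P + ⅖)*(P + P) = (⅖ + P)*(2*P) = 2*P*(⅖ + P))
R(4)*13 - 11 = ((⅖)*4*(2 + 5*4))*13 - 11 = ((⅖)*4*(2 + 20))*13 - 11 = ((⅖)*4*22)*13 - 11 = (176/5)*13 - 11 = 2288/5 - 11 = 2233/5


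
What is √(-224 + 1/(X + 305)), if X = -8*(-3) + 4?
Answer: I*√2759867/111 ≈ 14.967*I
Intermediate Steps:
X = 28 (X = 24 + 4 = 28)
√(-224 + 1/(X + 305)) = √(-224 + 1/(28 + 305)) = √(-224 + 1/333) = √(-74591/333) = I*√2759867/111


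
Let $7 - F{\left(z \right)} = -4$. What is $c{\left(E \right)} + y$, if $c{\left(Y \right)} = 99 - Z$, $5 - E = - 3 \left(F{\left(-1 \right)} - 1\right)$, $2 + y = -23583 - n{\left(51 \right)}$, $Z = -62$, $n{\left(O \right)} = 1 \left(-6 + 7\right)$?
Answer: $-23425$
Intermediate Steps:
$n{\left(O \right)} = 1$ ($n{\left(O \right)} = 1 \cdot 1 = 1$)
$F{\left(z \right)} = 11$ ($F{\left(z \right)} = 7 - -4 = 7 + 4 = 11$)
$y = -23586$ ($y = -2 - 23584 = -23586$)
$E = 35$ ($E = 5 - - 3 \left(11 - 1\right) = 5 - \left(-3\right) 10 = 5 - -30 = 5 + 30 = 35$)
$c{\left(Y \right)} = 161$ ($c{\left(Y \right)} = 99 - -62 = 99 + 62 = 161$)
$c{\left(E \right)} + y = 161 - 23586 = -23425$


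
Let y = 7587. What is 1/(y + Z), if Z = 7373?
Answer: 1/14960 ≈ 6.6845e-5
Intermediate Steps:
1/(y + Z) = 1/(7587 + 7373) = 1/14960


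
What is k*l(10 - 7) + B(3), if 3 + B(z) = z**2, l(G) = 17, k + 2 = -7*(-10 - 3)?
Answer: 1519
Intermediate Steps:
k = 89 (k = -2 - 7*(-10 - 3) = -2 - 7*(-13) = -2 + 91 = 89)
B(z) = -3 + z**2
k*l(10 - 7) + B(3) = 89*17 + (-3 + 3**2) = 1513 + (-3 + 9) = 1513 + 6 = 1519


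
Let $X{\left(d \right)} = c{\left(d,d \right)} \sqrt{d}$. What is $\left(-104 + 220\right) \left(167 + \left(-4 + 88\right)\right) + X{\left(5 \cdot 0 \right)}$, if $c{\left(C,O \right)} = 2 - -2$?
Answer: $29116$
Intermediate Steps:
$c{\left(C,O \right)} = 4$ ($c{\left(C,O \right)} = 2 + 2 = 4$)
$X{\left(d \right)} = 4 \sqrt{d}$
$\left(-104 + 220\right) \left(167 + \left(-4 + 88\right)\right) + X{\left(5 \cdot 0 \right)} = \left(-104 + 220\right) \left(167 + \left(-4 + 88\right)\right) + 4 \sqrt{5 \cdot 0} = 116 \left(167 + 84\right) + 4 \sqrt{0} = 116 \cdot 251 + 4 \cdot 0 = 29116 + 0 = 29116$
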